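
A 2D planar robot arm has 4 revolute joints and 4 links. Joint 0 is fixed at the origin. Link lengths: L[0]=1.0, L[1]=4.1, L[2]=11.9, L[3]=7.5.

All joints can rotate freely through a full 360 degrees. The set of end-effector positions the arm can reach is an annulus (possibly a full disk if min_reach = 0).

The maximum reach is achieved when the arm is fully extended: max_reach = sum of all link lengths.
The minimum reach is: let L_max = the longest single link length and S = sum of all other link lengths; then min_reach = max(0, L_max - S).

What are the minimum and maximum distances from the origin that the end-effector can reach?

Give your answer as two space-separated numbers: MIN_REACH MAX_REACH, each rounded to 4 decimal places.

Link lengths: [1.0, 4.1, 11.9, 7.5]
max_reach = 1 + 4.1 + 11.9 + 7.5 = 24.5
L_max = max([1.0, 4.1, 11.9, 7.5]) = 11.9
S (sum of others) = 24.5 - 11.9 = 12.6
min_reach = max(0, 11.9 - 12.6) = max(0, -0.7) = 0

Answer: 0.0000 24.5000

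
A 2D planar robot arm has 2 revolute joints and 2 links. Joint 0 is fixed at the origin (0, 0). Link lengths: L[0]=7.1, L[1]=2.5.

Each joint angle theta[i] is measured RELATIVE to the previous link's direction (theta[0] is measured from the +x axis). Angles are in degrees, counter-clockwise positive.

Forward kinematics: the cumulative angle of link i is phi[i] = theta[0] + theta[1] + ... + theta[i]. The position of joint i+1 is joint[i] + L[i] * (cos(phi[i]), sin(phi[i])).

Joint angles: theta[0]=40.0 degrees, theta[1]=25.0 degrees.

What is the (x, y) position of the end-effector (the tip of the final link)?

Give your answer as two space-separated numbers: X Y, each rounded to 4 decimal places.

joint[0] = (0.0000, 0.0000)  (base)
link 0: phi[0] = 40 = 40 deg
  cos(40 deg) = 0.7660, sin(40 deg) = 0.6428
  joint[1] = (0.0000, 0.0000) + 7.1 * (0.7660, 0.6428) = (0.0000 + 5.4389, 0.0000 + 4.5638) = (5.4389, 4.5638)
link 1: phi[1] = 40 + 25 = 65 deg
  cos(65 deg) = 0.4226, sin(65 deg) = 0.9063
  joint[2] = (5.4389, 4.5638) + 2.5 * (0.4226, 0.9063) = (5.4389 + 1.0565, 4.5638 + 2.2658) = (6.4955, 6.8296)
End effector: (6.4955, 6.8296)

Answer: 6.4955 6.8296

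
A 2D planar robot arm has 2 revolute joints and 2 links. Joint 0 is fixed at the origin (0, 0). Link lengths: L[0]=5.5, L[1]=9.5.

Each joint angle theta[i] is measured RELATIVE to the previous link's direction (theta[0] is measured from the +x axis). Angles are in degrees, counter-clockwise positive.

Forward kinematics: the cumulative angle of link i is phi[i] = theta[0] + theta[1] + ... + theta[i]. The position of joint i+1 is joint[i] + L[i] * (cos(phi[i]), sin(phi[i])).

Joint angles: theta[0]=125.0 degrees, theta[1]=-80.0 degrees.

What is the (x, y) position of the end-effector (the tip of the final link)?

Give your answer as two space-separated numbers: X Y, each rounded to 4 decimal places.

joint[0] = (0.0000, 0.0000)  (base)
link 0: phi[0] = 125 = 125 deg
  cos(125 deg) = -0.5736, sin(125 deg) = 0.8192
  joint[1] = (0.0000, 0.0000) + 5.5 * (-0.5736, 0.8192) = (0.0000 + -3.1547, 0.0000 + 4.5053) = (-3.1547, 4.5053)
link 1: phi[1] = 125 + -80 = 45 deg
  cos(45 deg) = 0.7071, sin(45 deg) = 0.7071
  joint[2] = (-3.1547, 4.5053) + 9.5 * (0.7071, 0.7071) = (-3.1547 + 6.7175, 4.5053 + 6.7175) = (3.5628, 11.2229)
End effector: (3.5628, 11.2229)

Answer: 3.5628 11.2229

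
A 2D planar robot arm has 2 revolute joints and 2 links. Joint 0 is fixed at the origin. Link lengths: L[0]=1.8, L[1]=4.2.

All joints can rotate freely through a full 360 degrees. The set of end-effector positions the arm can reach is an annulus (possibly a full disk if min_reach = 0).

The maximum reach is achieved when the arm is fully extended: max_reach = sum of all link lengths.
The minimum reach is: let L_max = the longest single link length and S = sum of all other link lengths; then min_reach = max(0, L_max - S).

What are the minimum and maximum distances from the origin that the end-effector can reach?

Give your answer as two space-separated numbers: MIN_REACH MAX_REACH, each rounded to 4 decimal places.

Answer: 2.4000 6.0000

Derivation:
Link lengths: [1.8, 4.2]
max_reach = 1.8 + 4.2 = 6
L_max = max([1.8, 4.2]) = 4.2
S (sum of others) = 6 - 4.2 = 1.8
min_reach = max(0, 4.2 - 1.8) = max(0, 2.4) = 2.4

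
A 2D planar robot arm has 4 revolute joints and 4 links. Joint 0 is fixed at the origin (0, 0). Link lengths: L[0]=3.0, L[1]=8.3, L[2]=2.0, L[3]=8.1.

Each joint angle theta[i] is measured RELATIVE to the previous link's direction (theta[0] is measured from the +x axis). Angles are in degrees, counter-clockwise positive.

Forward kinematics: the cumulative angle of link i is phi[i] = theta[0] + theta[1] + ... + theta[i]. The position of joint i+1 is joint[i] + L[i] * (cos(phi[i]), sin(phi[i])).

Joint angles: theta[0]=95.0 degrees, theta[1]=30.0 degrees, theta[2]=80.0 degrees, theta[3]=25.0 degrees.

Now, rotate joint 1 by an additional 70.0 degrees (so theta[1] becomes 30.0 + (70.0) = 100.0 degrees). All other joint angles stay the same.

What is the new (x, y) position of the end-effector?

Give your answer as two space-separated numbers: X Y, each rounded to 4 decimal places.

Answer: -4.0543 -8.1668

Derivation:
joint[0] = (0.0000, 0.0000)  (base)
link 0: phi[0] = 95 = 95 deg
  cos(95 deg) = -0.0872, sin(95 deg) = 0.9962
  joint[1] = (0.0000, 0.0000) + 3 * (-0.0872, 0.9962) = (0.0000 + -0.2615, 0.0000 + 2.9886) = (-0.2615, 2.9886)
link 1: phi[1] = 95 + 100 = 195 deg
  cos(195 deg) = -0.9659, sin(195 deg) = -0.2588
  joint[2] = (-0.2615, 2.9886) + 8.3 * (-0.9659, -0.2588) = (-0.2615 + -8.0172, 2.9886 + -2.1482) = (-8.2787, 0.8404)
link 2: phi[2] = 95 + 100 + 80 = 275 deg
  cos(275 deg) = 0.0872, sin(275 deg) = -0.9962
  joint[3] = (-8.2787, 0.8404) + 2 * (0.0872, -0.9962) = (-8.2787 + 0.1743, 0.8404 + -1.9924) = (-8.1043, -1.1520)
link 3: phi[3] = 95 + 100 + 80 + 25 = 300 deg
  cos(300 deg) = 0.5000, sin(300 deg) = -0.8660
  joint[4] = (-8.1043, -1.1520) + 8.1 * (0.5000, -0.8660) = (-8.1043 + 4.0500, -1.1520 + -7.0148) = (-4.0543, -8.1668)
End effector: (-4.0543, -8.1668)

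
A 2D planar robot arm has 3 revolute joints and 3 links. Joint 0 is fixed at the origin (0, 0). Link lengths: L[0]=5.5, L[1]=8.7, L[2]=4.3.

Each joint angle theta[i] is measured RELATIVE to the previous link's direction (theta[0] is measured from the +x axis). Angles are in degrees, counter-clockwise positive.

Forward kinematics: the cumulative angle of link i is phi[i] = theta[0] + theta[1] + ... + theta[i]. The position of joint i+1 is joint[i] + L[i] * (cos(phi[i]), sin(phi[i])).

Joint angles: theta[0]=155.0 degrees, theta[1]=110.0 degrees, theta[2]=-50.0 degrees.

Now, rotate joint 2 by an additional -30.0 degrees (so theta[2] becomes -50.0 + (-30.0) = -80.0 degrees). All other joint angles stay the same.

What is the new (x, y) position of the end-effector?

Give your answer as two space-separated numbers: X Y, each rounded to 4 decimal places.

Answer: -10.0266 -6.7173

Derivation:
joint[0] = (0.0000, 0.0000)  (base)
link 0: phi[0] = 155 = 155 deg
  cos(155 deg) = -0.9063, sin(155 deg) = 0.4226
  joint[1] = (0.0000, 0.0000) + 5.5 * (-0.9063, 0.4226) = (0.0000 + -4.9847, 0.0000 + 2.3244) = (-4.9847, 2.3244)
link 1: phi[1] = 155 + 110 = 265 deg
  cos(265 deg) = -0.0872, sin(265 deg) = -0.9962
  joint[2] = (-4.9847, 2.3244) + 8.7 * (-0.0872, -0.9962) = (-4.9847 + -0.7583, 2.3244 + -8.6669) = (-5.7429, -6.3425)
link 2: phi[2] = 155 + 110 + -80 = 185 deg
  cos(185 deg) = -0.9962, sin(185 deg) = -0.0872
  joint[3] = (-5.7429, -6.3425) + 4.3 * (-0.9962, -0.0872) = (-5.7429 + -4.2836, -6.3425 + -0.3748) = (-10.0266, -6.7173)
End effector: (-10.0266, -6.7173)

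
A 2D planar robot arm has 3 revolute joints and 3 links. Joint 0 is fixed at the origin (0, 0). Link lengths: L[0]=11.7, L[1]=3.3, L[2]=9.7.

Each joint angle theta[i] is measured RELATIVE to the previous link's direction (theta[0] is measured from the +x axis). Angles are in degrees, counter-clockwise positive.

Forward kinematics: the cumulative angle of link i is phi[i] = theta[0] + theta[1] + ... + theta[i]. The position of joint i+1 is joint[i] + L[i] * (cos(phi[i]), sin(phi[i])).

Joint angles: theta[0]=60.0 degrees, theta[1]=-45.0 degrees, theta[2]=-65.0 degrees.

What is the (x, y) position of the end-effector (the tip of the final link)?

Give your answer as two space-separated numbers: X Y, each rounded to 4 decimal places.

Answer: 15.2726 3.5560

Derivation:
joint[0] = (0.0000, 0.0000)  (base)
link 0: phi[0] = 60 = 60 deg
  cos(60 deg) = 0.5000, sin(60 deg) = 0.8660
  joint[1] = (0.0000, 0.0000) + 11.7 * (0.5000, 0.8660) = (0.0000 + 5.8500, 0.0000 + 10.1325) = (5.8500, 10.1325)
link 1: phi[1] = 60 + -45 = 15 deg
  cos(15 deg) = 0.9659, sin(15 deg) = 0.2588
  joint[2] = (5.8500, 10.1325) + 3.3 * (0.9659, 0.2588) = (5.8500 + 3.1876, 10.1325 + 0.8541) = (9.0376, 10.9866)
link 2: phi[2] = 60 + -45 + -65 = -50 deg
  cos(-50 deg) = 0.6428, sin(-50 deg) = -0.7660
  joint[3] = (9.0376, 10.9866) + 9.7 * (0.6428, -0.7660) = (9.0376 + 6.2350, 10.9866 + -7.4306) = (15.2726, 3.5560)
End effector: (15.2726, 3.5560)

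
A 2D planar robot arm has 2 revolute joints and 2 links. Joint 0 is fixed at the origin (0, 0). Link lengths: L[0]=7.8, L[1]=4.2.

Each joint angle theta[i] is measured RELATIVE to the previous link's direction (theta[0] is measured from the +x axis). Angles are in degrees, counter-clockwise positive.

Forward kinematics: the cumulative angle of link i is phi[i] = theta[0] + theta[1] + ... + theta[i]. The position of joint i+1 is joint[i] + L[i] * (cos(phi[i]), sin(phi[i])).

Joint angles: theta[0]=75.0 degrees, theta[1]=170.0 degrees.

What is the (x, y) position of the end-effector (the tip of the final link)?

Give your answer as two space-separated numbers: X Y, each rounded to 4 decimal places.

joint[0] = (0.0000, 0.0000)  (base)
link 0: phi[0] = 75 = 75 deg
  cos(75 deg) = 0.2588, sin(75 deg) = 0.9659
  joint[1] = (0.0000, 0.0000) + 7.8 * (0.2588, 0.9659) = (0.0000 + 2.0188, 0.0000 + 7.5342) = (2.0188, 7.5342)
link 1: phi[1] = 75 + 170 = 245 deg
  cos(245 deg) = -0.4226, sin(245 deg) = -0.9063
  joint[2] = (2.0188, 7.5342) + 4.2 * (-0.4226, -0.9063) = (2.0188 + -1.7750, 7.5342 + -3.8065) = (0.2438, 3.7277)
End effector: (0.2438, 3.7277)

Answer: 0.2438 3.7277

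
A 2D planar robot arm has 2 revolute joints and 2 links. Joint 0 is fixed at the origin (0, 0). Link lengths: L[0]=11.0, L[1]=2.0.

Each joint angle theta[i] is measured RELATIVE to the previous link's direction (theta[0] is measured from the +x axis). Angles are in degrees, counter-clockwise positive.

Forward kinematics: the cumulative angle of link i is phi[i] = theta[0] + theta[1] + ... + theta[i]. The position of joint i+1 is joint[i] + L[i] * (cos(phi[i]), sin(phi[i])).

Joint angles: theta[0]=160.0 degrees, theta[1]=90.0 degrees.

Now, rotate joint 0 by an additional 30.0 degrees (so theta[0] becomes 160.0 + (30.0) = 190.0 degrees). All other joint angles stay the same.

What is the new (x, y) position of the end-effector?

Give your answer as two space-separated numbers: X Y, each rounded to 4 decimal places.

joint[0] = (0.0000, 0.0000)  (base)
link 0: phi[0] = 190 = 190 deg
  cos(190 deg) = -0.9848, sin(190 deg) = -0.1736
  joint[1] = (0.0000, 0.0000) + 11 * (-0.9848, -0.1736) = (0.0000 + -10.8329, 0.0000 + -1.9101) = (-10.8329, -1.9101)
link 1: phi[1] = 190 + 90 = 280 deg
  cos(280 deg) = 0.1736, sin(280 deg) = -0.9848
  joint[2] = (-10.8329, -1.9101) + 2 * (0.1736, -0.9848) = (-10.8329 + 0.3473, -1.9101 + -1.9696) = (-10.4856, -3.8797)
End effector: (-10.4856, -3.8797)

Answer: -10.4856 -3.8797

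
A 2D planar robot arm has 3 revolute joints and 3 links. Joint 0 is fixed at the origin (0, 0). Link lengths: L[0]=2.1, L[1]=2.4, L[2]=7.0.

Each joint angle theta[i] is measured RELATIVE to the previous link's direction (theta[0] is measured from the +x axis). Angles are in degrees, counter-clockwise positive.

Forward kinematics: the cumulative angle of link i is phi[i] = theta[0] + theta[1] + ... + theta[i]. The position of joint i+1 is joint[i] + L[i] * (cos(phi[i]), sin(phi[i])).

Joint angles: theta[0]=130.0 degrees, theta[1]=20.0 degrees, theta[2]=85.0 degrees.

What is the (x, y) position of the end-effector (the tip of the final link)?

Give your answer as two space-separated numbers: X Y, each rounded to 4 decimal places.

Answer: -7.4434 -2.9254

Derivation:
joint[0] = (0.0000, 0.0000)  (base)
link 0: phi[0] = 130 = 130 deg
  cos(130 deg) = -0.6428, sin(130 deg) = 0.7660
  joint[1] = (0.0000, 0.0000) + 2.1 * (-0.6428, 0.7660) = (0.0000 + -1.3499, 0.0000 + 1.6087) = (-1.3499, 1.6087)
link 1: phi[1] = 130 + 20 = 150 deg
  cos(150 deg) = -0.8660, sin(150 deg) = 0.5000
  joint[2] = (-1.3499, 1.6087) + 2.4 * (-0.8660, 0.5000) = (-1.3499 + -2.0785, 1.6087 + 1.2000) = (-3.4283, 2.8087)
link 2: phi[2] = 130 + 20 + 85 = 235 deg
  cos(235 deg) = -0.5736, sin(235 deg) = -0.8192
  joint[3] = (-3.4283, 2.8087) + 7 * (-0.5736, -0.8192) = (-3.4283 + -4.0150, 2.8087 + -5.7341) = (-7.4434, -2.9254)
End effector: (-7.4434, -2.9254)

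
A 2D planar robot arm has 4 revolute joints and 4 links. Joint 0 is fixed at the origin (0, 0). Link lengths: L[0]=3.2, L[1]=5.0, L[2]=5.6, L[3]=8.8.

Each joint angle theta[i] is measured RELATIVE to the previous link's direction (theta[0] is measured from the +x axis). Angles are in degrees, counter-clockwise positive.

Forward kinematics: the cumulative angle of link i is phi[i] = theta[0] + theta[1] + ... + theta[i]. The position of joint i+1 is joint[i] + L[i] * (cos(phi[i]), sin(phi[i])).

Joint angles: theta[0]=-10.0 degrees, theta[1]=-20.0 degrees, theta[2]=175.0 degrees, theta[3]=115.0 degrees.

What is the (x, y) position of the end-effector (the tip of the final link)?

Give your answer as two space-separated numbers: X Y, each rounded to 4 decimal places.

Answer: 1.3662 -8.5100

Derivation:
joint[0] = (0.0000, 0.0000)  (base)
link 0: phi[0] = -10 = -10 deg
  cos(-10 deg) = 0.9848, sin(-10 deg) = -0.1736
  joint[1] = (0.0000, 0.0000) + 3.2 * (0.9848, -0.1736) = (0.0000 + 3.1514, 0.0000 + -0.5557) = (3.1514, -0.5557)
link 1: phi[1] = -10 + -20 = -30 deg
  cos(-30 deg) = 0.8660, sin(-30 deg) = -0.5000
  joint[2] = (3.1514, -0.5557) + 5 * (0.8660, -0.5000) = (3.1514 + 4.3301, -0.5557 + -2.5000) = (7.4815, -3.0557)
link 2: phi[2] = -10 + -20 + 175 = 145 deg
  cos(145 deg) = -0.8192, sin(145 deg) = 0.5736
  joint[3] = (7.4815, -3.0557) + 5.6 * (-0.8192, 0.5736) = (7.4815 + -4.5873, -3.0557 + 3.2120) = (2.8943, 0.1564)
link 3: phi[3] = -10 + -20 + 175 + 115 = 260 deg
  cos(260 deg) = -0.1736, sin(260 deg) = -0.9848
  joint[4] = (2.8943, 0.1564) + 8.8 * (-0.1736, -0.9848) = (2.8943 + -1.5281, 0.1564 + -8.6663) = (1.3662, -8.5100)
End effector: (1.3662, -8.5100)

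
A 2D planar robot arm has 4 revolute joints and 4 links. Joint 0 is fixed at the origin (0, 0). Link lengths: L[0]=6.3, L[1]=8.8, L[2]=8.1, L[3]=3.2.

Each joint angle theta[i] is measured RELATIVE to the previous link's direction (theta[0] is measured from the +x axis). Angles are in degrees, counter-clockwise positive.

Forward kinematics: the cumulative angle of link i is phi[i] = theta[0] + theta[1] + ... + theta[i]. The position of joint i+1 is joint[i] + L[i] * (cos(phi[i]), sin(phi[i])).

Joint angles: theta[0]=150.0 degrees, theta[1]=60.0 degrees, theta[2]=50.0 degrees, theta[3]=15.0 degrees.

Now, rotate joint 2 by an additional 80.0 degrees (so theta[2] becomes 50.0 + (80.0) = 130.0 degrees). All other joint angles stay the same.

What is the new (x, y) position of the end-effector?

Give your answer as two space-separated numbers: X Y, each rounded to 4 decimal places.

Answer: -2.2777 -4.2993

Derivation:
joint[0] = (0.0000, 0.0000)  (base)
link 0: phi[0] = 150 = 150 deg
  cos(150 deg) = -0.8660, sin(150 deg) = 0.5000
  joint[1] = (0.0000, 0.0000) + 6.3 * (-0.8660, 0.5000) = (0.0000 + -5.4560, 0.0000 + 3.1500) = (-5.4560, 3.1500)
link 1: phi[1] = 150 + 60 = 210 deg
  cos(210 deg) = -0.8660, sin(210 deg) = -0.5000
  joint[2] = (-5.4560, 3.1500) + 8.8 * (-0.8660, -0.5000) = (-5.4560 + -7.6210, 3.1500 + -4.4000) = (-13.0770, -1.2500)
link 2: phi[2] = 150 + 60 + 130 = 340 deg
  cos(340 deg) = 0.9397, sin(340 deg) = -0.3420
  joint[3] = (-13.0770, -1.2500) + 8.1 * (0.9397, -0.3420) = (-13.0770 + 7.6115, -1.2500 + -2.7704) = (-5.4655, -4.0204)
link 3: phi[3] = 150 + 60 + 130 + 15 = 355 deg
  cos(355 deg) = 0.9962, sin(355 deg) = -0.0872
  joint[4] = (-5.4655, -4.0204) + 3.2 * (0.9962, -0.0872) = (-5.4655 + 3.1878, -4.0204 + -0.2789) = (-2.2777, -4.2993)
End effector: (-2.2777, -4.2993)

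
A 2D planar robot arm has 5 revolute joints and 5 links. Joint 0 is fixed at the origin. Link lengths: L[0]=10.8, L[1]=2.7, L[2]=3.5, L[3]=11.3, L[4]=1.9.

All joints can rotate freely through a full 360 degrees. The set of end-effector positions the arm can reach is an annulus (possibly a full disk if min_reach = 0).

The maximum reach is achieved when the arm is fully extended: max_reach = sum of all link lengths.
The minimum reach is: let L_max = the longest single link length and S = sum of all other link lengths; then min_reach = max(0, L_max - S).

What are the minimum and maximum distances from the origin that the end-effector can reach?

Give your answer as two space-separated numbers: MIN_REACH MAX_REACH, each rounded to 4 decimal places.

Link lengths: [10.8, 2.7, 3.5, 11.3, 1.9]
max_reach = 10.8 + 2.7 + 3.5 + 11.3 + 1.9 = 30.2
L_max = max([10.8, 2.7, 3.5, 11.3, 1.9]) = 11.3
S (sum of others) = 30.2 - 11.3 = 18.9
min_reach = max(0, 11.3 - 18.9) = max(0, -7.6) = 0

Answer: 0.0000 30.2000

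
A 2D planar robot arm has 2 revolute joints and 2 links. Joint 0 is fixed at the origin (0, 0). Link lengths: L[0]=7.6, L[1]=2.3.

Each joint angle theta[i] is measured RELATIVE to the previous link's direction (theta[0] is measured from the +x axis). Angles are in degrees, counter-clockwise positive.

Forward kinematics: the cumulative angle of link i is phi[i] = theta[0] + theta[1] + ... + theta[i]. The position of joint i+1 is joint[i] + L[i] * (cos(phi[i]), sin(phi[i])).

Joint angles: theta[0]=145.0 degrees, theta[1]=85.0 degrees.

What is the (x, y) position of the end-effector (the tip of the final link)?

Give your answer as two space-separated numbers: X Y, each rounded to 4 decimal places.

joint[0] = (0.0000, 0.0000)  (base)
link 0: phi[0] = 145 = 145 deg
  cos(145 deg) = -0.8192, sin(145 deg) = 0.5736
  joint[1] = (0.0000, 0.0000) + 7.6 * (-0.8192, 0.5736) = (0.0000 + -6.2256, 0.0000 + 4.3592) = (-6.2256, 4.3592)
link 1: phi[1] = 145 + 85 = 230 deg
  cos(230 deg) = -0.6428, sin(230 deg) = -0.7660
  joint[2] = (-6.2256, 4.3592) + 2.3 * (-0.6428, -0.7660) = (-6.2256 + -1.4784, 4.3592 + -1.7619) = (-7.7040, 2.5973)
End effector: (-7.7040, 2.5973)

Answer: -7.7040 2.5973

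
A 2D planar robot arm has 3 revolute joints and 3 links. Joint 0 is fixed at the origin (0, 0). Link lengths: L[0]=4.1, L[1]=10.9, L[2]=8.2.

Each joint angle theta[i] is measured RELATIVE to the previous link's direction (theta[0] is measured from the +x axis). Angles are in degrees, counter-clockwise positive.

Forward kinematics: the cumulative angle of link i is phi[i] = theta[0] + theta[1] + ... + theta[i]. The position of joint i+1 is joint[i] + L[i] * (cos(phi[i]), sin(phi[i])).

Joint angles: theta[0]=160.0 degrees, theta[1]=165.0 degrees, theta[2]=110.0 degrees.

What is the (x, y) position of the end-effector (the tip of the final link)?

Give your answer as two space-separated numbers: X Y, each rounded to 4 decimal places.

Answer: 7.1983 3.0709

Derivation:
joint[0] = (0.0000, 0.0000)  (base)
link 0: phi[0] = 160 = 160 deg
  cos(160 deg) = -0.9397, sin(160 deg) = 0.3420
  joint[1] = (0.0000, 0.0000) + 4.1 * (-0.9397, 0.3420) = (0.0000 + -3.8527, 0.0000 + 1.4023) = (-3.8527, 1.4023)
link 1: phi[1] = 160 + 165 = 325 deg
  cos(325 deg) = 0.8192, sin(325 deg) = -0.5736
  joint[2] = (-3.8527, 1.4023) + 10.9 * (0.8192, -0.5736) = (-3.8527 + 8.9288, 1.4023 + -6.2520) = (5.0760, -4.8497)
link 2: phi[2] = 160 + 165 + 110 = 435 deg
  cos(435 deg) = 0.2588, sin(435 deg) = 0.9659
  joint[3] = (5.0760, -4.8497) + 8.2 * (0.2588, 0.9659) = (5.0760 + 2.1223, -4.8497 + 7.9206) = (7.1983, 3.0709)
End effector: (7.1983, 3.0709)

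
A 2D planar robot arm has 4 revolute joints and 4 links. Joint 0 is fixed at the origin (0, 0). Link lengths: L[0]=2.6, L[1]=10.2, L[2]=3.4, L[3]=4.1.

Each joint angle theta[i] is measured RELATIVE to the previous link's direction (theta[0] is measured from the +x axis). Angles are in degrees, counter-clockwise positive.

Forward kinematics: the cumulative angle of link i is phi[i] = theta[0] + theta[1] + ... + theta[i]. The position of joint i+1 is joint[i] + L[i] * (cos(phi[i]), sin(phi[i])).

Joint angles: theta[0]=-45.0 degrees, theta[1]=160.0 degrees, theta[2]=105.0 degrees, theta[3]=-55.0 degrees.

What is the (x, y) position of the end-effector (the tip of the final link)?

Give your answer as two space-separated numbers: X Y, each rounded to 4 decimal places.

joint[0] = (0.0000, 0.0000)  (base)
link 0: phi[0] = -45 = -45 deg
  cos(-45 deg) = 0.7071, sin(-45 deg) = -0.7071
  joint[1] = (0.0000, 0.0000) + 2.6 * (0.7071, -0.7071) = (0.0000 + 1.8385, 0.0000 + -1.8385) = (1.8385, -1.8385)
link 1: phi[1] = -45 + 160 = 115 deg
  cos(115 deg) = -0.4226, sin(115 deg) = 0.9063
  joint[2] = (1.8385, -1.8385) + 10.2 * (-0.4226, 0.9063) = (1.8385 + -4.3107, -1.8385 + 9.2443) = (-2.4722, 7.4059)
link 2: phi[2] = -45 + 160 + 105 = 220 deg
  cos(220 deg) = -0.7660, sin(220 deg) = -0.6428
  joint[3] = (-2.4722, 7.4059) + 3.4 * (-0.7660, -0.6428) = (-2.4722 + -2.6046, 7.4059 + -2.1855) = (-5.0768, 5.2204)
link 3: phi[3] = -45 + 160 + 105 + -55 = 165 deg
  cos(165 deg) = -0.9659, sin(165 deg) = 0.2588
  joint[4] = (-5.0768, 5.2204) + 4.1 * (-0.9659, 0.2588) = (-5.0768 + -3.9603, 5.2204 + 1.0612) = (-9.0371, 6.2815)
End effector: (-9.0371, 6.2815)

Answer: -9.0371 6.2815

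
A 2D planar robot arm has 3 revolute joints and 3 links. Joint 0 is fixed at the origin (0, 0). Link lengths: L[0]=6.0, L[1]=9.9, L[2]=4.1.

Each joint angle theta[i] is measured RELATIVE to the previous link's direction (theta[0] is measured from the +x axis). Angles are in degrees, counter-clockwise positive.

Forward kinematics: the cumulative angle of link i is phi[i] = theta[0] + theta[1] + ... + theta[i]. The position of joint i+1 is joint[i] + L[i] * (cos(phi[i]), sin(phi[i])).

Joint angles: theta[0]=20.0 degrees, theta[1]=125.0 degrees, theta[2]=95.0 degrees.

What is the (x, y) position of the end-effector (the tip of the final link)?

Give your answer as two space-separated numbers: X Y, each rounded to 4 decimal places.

Answer: -4.5214 4.1798

Derivation:
joint[0] = (0.0000, 0.0000)  (base)
link 0: phi[0] = 20 = 20 deg
  cos(20 deg) = 0.9397, sin(20 deg) = 0.3420
  joint[1] = (0.0000, 0.0000) + 6 * (0.9397, 0.3420) = (0.0000 + 5.6382, 0.0000 + 2.0521) = (5.6382, 2.0521)
link 1: phi[1] = 20 + 125 = 145 deg
  cos(145 deg) = -0.8192, sin(145 deg) = 0.5736
  joint[2] = (5.6382, 2.0521) + 9.9 * (-0.8192, 0.5736) = (5.6382 + -8.1096, 2.0521 + 5.6784) = (-2.4714, 7.7305)
link 2: phi[2] = 20 + 125 + 95 = 240 deg
  cos(240 deg) = -0.5000, sin(240 deg) = -0.8660
  joint[3] = (-2.4714, 7.7305) + 4.1 * (-0.5000, -0.8660) = (-2.4714 + -2.0500, 7.7305 + -3.5507) = (-4.5214, 4.1798)
End effector: (-4.5214, 4.1798)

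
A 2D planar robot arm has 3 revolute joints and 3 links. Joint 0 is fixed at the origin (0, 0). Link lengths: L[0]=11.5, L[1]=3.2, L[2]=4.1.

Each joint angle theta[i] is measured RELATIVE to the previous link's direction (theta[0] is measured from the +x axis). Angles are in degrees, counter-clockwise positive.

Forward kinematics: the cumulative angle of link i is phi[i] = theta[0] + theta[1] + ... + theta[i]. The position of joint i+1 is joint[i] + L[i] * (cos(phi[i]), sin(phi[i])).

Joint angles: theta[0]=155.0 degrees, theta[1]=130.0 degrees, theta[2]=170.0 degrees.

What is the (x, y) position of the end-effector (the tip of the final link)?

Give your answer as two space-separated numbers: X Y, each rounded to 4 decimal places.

joint[0] = (0.0000, 0.0000)  (base)
link 0: phi[0] = 155 = 155 deg
  cos(155 deg) = -0.9063, sin(155 deg) = 0.4226
  joint[1] = (0.0000, 0.0000) + 11.5 * (-0.9063, 0.4226) = (0.0000 + -10.4225, 0.0000 + 4.8601) = (-10.4225, 4.8601)
link 1: phi[1] = 155 + 130 = 285 deg
  cos(285 deg) = 0.2588, sin(285 deg) = -0.9659
  joint[2] = (-10.4225, 4.8601) + 3.2 * (0.2588, -0.9659) = (-10.4225 + 0.8282, 4.8601 + -3.0910) = (-9.5943, 1.7691)
link 2: phi[2] = 155 + 130 + 170 = 455 deg
  cos(455 deg) = -0.0872, sin(455 deg) = 0.9962
  joint[3] = (-9.5943, 1.7691) + 4.1 * (-0.0872, 0.9962) = (-9.5943 + -0.3573, 1.7691 + 4.0844) = (-9.9517, 5.8535)
End effector: (-9.9517, 5.8535)

Answer: -9.9517 5.8535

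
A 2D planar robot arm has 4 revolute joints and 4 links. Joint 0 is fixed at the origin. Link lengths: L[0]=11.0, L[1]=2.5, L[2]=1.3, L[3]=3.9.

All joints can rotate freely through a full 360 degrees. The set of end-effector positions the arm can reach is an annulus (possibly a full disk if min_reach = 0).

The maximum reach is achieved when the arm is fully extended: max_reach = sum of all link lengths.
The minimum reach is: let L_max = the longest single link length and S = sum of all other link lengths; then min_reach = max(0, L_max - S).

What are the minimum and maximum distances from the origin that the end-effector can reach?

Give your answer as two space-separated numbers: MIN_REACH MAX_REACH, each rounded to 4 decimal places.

Answer: 3.3000 18.7000

Derivation:
Link lengths: [11.0, 2.5, 1.3, 3.9]
max_reach = 11 + 2.5 + 1.3 + 3.9 = 18.7
L_max = max([11.0, 2.5, 1.3, 3.9]) = 11
S (sum of others) = 18.7 - 11 = 7.7
min_reach = max(0, 11 - 7.7) = max(0, 3.3) = 3.3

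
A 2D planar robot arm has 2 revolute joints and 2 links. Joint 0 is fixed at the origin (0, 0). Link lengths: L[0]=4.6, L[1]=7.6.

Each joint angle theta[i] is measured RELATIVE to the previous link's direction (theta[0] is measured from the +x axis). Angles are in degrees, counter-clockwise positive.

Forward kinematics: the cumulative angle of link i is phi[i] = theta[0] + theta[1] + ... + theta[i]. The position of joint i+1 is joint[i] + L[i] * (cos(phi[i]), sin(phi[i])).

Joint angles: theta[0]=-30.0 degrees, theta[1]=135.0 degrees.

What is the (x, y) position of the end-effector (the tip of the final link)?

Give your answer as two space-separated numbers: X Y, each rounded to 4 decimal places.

Answer: 2.0167 5.0410

Derivation:
joint[0] = (0.0000, 0.0000)  (base)
link 0: phi[0] = -30 = -30 deg
  cos(-30 deg) = 0.8660, sin(-30 deg) = -0.5000
  joint[1] = (0.0000, 0.0000) + 4.6 * (0.8660, -0.5000) = (0.0000 + 3.9837, 0.0000 + -2.3000) = (3.9837, -2.3000)
link 1: phi[1] = -30 + 135 = 105 deg
  cos(105 deg) = -0.2588, sin(105 deg) = 0.9659
  joint[2] = (3.9837, -2.3000) + 7.6 * (-0.2588, 0.9659) = (3.9837 + -1.9670, -2.3000 + 7.3410) = (2.0167, 5.0410)
End effector: (2.0167, 5.0410)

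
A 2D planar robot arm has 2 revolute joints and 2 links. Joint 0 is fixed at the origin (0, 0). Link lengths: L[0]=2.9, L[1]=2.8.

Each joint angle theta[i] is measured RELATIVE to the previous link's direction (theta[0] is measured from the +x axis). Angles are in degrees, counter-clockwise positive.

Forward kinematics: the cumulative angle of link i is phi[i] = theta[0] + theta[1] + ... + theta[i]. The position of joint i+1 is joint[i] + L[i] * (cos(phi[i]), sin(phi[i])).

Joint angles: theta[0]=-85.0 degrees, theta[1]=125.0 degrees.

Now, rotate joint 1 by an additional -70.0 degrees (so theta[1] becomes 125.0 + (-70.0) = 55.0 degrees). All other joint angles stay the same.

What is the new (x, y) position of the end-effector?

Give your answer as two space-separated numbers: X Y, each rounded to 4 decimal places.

Answer: 2.6776 -4.2890

Derivation:
joint[0] = (0.0000, 0.0000)  (base)
link 0: phi[0] = -85 = -85 deg
  cos(-85 deg) = 0.0872, sin(-85 deg) = -0.9962
  joint[1] = (0.0000, 0.0000) + 2.9 * (0.0872, -0.9962) = (0.0000 + 0.2528, 0.0000 + -2.8890) = (0.2528, -2.8890)
link 1: phi[1] = -85 + 55 = -30 deg
  cos(-30 deg) = 0.8660, sin(-30 deg) = -0.5000
  joint[2] = (0.2528, -2.8890) + 2.8 * (0.8660, -0.5000) = (0.2528 + 2.4249, -2.8890 + -1.4000) = (2.6776, -4.2890)
End effector: (2.6776, -4.2890)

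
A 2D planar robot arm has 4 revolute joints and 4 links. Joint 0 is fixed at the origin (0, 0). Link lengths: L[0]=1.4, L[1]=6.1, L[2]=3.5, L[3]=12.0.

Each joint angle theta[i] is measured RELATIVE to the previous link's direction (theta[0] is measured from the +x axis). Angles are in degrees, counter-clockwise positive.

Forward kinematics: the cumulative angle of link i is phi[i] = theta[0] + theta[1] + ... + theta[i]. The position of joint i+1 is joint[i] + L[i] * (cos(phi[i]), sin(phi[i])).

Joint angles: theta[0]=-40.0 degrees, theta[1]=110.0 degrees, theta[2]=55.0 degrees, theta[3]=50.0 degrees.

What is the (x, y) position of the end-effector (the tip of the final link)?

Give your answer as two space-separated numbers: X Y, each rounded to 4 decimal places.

Answer: -10.8031 8.7451

Derivation:
joint[0] = (0.0000, 0.0000)  (base)
link 0: phi[0] = -40 = -40 deg
  cos(-40 deg) = 0.7660, sin(-40 deg) = -0.6428
  joint[1] = (0.0000, 0.0000) + 1.4 * (0.7660, -0.6428) = (0.0000 + 1.0725, 0.0000 + -0.8999) = (1.0725, -0.8999)
link 1: phi[1] = -40 + 110 = 70 deg
  cos(70 deg) = 0.3420, sin(70 deg) = 0.9397
  joint[2] = (1.0725, -0.8999) + 6.1 * (0.3420, 0.9397) = (1.0725 + 2.0863, -0.8999 + 5.7321) = (3.1588, 4.8322)
link 2: phi[2] = -40 + 110 + 55 = 125 deg
  cos(125 deg) = -0.5736, sin(125 deg) = 0.8192
  joint[3] = (3.1588, 4.8322) + 3.5 * (-0.5736, 0.8192) = (3.1588 + -2.0075, 4.8322 + 2.8670) = (1.1513, 7.6993)
link 3: phi[3] = -40 + 110 + 55 + 50 = 175 deg
  cos(175 deg) = -0.9962, sin(175 deg) = 0.0872
  joint[4] = (1.1513, 7.6993) + 12 * (-0.9962, 0.0872) = (1.1513 + -11.9543, 7.6993 + 1.0459) = (-10.8031, 8.7451)
End effector: (-10.8031, 8.7451)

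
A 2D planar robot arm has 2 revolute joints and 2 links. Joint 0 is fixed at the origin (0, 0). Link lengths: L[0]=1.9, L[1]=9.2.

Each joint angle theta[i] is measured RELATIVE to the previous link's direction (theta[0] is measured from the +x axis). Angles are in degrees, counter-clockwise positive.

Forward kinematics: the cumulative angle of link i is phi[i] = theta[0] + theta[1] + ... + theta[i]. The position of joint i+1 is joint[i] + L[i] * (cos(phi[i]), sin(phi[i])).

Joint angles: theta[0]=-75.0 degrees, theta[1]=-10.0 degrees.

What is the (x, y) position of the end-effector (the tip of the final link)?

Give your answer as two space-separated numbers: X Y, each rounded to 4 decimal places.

Answer: 1.2936 -11.0003

Derivation:
joint[0] = (0.0000, 0.0000)  (base)
link 0: phi[0] = -75 = -75 deg
  cos(-75 deg) = 0.2588, sin(-75 deg) = -0.9659
  joint[1] = (0.0000, 0.0000) + 1.9 * (0.2588, -0.9659) = (0.0000 + 0.4918, 0.0000 + -1.8353) = (0.4918, -1.8353)
link 1: phi[1] = -75 + -10 = -85 deg
  cos(-85 deg) = 0.0872, sin(-85 deg) = -0.9962
  joint[2] = (0.4918, -1.8353) + 9.2 * (0.0872, -0.9962) = (0.4918 + 0.8018, -1.8353 + -9.1650) = (1.2936, -11.0003)
End effector: (1.2936, -11.0003)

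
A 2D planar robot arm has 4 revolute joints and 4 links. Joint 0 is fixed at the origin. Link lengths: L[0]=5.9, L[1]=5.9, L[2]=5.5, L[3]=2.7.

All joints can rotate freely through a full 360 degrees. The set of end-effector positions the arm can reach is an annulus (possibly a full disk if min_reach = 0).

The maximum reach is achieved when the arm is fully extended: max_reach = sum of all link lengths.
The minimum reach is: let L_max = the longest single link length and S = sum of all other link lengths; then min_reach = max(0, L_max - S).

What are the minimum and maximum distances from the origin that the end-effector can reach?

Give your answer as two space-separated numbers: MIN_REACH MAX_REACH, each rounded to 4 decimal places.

Link lengths: [5.9, 5.9, 5.5, 2.7]
max_reach = 5.9 + 5.9 + 5.5 + 2.7 = 20
L_max = max([5.9, 5.9, 5.5, 2.7]) = 5.9
S (sum of others) = 20 - 5.9 = 14.1
min_reach = max(0, 5.9 - 14.1) = max(0, -8.2) = 0

Answer: 0.0000 20.0000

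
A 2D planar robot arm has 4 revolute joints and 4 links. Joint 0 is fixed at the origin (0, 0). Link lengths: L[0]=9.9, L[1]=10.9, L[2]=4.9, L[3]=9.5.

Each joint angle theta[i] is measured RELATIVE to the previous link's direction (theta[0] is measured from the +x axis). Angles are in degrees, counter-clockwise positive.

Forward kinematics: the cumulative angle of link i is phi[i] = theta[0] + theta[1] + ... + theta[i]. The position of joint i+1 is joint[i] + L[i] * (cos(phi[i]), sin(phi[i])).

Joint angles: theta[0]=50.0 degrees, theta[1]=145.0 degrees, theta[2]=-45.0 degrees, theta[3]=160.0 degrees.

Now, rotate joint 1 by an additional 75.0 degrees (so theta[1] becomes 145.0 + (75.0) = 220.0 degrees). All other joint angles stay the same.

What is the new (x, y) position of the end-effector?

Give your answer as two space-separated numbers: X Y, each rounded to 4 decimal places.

Answer: 11.5087 -2.7661

Derivation:
joint[0] = (0.0000, 0.0000)  (base)
link 0: phi[0] = 50 = 50 deg
  cos(50 deg) = 0.6428, sin(50 deg) = 0.7660
  joint[1] = (0.0000, 0.0000) + 9.9 * (0.6428, 0.7660) = (0.0000 + 6.3636, 0.0000 + 7.5838) = (6.3636, 7.5838)
link 1: phi[1] = 50 + 220 = 270 deg
  cos(270 deg) = -0.0000, sin(270 deg) = -1.0000
  joint[2] = (6.3636, 7.5838) + 10.9 * (-0.0000, -1.0000) = (6.3636 + -0.0000, 7.5838 + -10.9000) = (6.3636, -3.3162)
link 2: phi[2] = 50 + 220 + -45 = 225 deg
  cos(225 deg) = -0.7071, sin(225 deg) = -0.7071
  joint[3] = (6.3636, -3.3162) + 4.9 * (-0.7071, -0.7071) = (6.3636 + -3.4648, -3.3162 + -3.4648) = (2.8988, -6.7810)
link 3: phi[3] = 50 + 220 + -45 + 160 = 385 deg
  cos(385 deg) = 0.9063, sin(385 deg) = 0.4226
  joint[4] = (2.8988, -6.7810) + 9.5 * (0.9063, 0.4226) = (2.8988 + 8.6099, -6.7810 + 4.0149) = (11.5087, -2.7661)
End effector: (11.5087, -2.7661)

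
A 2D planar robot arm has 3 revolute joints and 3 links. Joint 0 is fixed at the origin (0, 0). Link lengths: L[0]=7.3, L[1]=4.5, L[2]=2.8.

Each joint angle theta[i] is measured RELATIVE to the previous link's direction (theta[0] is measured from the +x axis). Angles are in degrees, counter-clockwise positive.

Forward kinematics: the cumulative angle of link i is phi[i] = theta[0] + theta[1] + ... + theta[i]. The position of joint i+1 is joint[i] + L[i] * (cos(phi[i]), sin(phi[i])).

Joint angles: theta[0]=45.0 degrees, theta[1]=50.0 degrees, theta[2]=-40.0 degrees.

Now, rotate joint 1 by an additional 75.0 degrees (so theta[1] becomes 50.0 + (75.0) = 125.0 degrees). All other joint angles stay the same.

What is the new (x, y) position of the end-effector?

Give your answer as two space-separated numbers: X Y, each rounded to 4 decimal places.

joint[0] = (0.0000, 0.0000)  (base)
link 0: phi[0] = 45 = 45 deg
  cos(45 deg) = 0.7071, sin(45 deg) = 0.7071
  joint[1] = (0.0000, 0.0000) + 7.3 * (0.7071, 0.7071) = (0.0000 + 5.1619, 0.0000 + 5.1619) = (5.1619, 5.1619)
link 1: phi[1] = 45 + 125 = 170 deg
  cos(170 deg) = -0.9848, sin(170 deg) = 0.1736
  joint[2] = (5.1619, 5.1619) + 4.5 * (-0.9848, 0.1736) = (5.1619 + -4.4316, 5.1619 + 0.7814) = (0.7302, 5.9433)
link 2: phi[2] = 45 + 125 + -40 = 130 deg
  cos(130 deg) = -0.6428, sin(130 deg) = 0.7660
  joint[3] = (0.7302, 5.9433) + 2.8 * (-0.6428, 0.7660) = (0.7302 + -1.7998, 5.9433 + 2.1449) = (-1.0696, 8.0882)
End effector: (-1.0696, 8.0882)

Answer: -1.0696 8.0882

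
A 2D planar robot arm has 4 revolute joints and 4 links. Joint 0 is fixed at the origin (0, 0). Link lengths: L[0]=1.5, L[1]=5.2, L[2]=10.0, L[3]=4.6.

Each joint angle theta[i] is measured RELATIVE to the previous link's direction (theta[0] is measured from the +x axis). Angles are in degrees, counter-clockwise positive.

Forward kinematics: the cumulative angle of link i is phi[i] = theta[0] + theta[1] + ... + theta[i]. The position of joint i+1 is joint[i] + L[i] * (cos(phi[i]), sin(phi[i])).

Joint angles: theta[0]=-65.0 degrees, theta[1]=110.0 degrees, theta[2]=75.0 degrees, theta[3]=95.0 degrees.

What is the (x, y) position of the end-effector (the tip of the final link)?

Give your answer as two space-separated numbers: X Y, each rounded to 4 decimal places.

Answer: -4.4572 8.3393

Derivation:
joint[0] = (0.0000, 0.0000)  (base)
link 0: phi[0] = -65 = -65 deg
  cos(-65 deg) = 0.4226, sin(-65 deg) = -0.9063
  joint[1] = (0.0000, 0.0000) + 1.5 * (0.4226, -0.9063) = (0.0000 + 0.6339, 0.0000 + -1.3595) = (0.6339, -1.3595)
link 1: phi[1] = -65 + 110 = 45 deg
  cos(45 deg) = 0.7071, sin(45 deg) = 0.7071
  joint[2] = (0.6339, -1.3595) + 5.2 * (0.7071, 0.7071) = (0.6339 + 3.6770, -1.3595 + 3.6770) = (4.3109, 2.3175)
link 2: phi[2] = -65 + 110 + 75 = 120 deg
  cos(120 deg) = -0.5000, sin(120 deg) = 0.8660
  joint[3] = (4.3109, 2.3175) + 10 * (-0.5000, 0.8660) = (4.3109 + -5.0000, 2.3175 + 8.6603) = (-0.6891, 10.9777)
link 3: phi[3] = -65 + 110 + 75 + 95 = 215 deg
  cos(215 deg) = -0.8192, sin(215 deg) = -0.5736
  joint[4] = (-0.6891, 10.9777) + 4.6 * (-0.8192, -0.5736) = (-0.6891 + -3.7681, 10.9777 + -2.6385) = (-4.4572, 8.3393)
End effector: (-4.4572, 8.3393)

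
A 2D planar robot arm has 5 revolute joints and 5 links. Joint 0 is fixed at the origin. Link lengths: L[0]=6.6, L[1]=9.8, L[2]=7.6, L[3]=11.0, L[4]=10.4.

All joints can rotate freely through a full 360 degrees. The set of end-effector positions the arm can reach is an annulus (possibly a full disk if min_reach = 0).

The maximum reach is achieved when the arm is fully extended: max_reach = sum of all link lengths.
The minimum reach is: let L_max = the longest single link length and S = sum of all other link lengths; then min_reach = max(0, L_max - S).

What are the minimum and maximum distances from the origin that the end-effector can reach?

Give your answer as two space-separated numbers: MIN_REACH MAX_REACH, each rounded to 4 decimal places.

Link lengths: [6.6, 9.8, 7.6, 11.0, 10.4]
max_reach = 6.6 + 9.8 + 7.6 + 11 + 10.4 = 45.4
L_max = max([6.6, 9.8, 7.6, 11.0, 10.4]) = 11
S (sum of others) = 45.4 - 11 = 34.4
min_reach = max(0, 11 - 34.4) = max(0, -23.4) = 0

Answer: 0.0000 45.4000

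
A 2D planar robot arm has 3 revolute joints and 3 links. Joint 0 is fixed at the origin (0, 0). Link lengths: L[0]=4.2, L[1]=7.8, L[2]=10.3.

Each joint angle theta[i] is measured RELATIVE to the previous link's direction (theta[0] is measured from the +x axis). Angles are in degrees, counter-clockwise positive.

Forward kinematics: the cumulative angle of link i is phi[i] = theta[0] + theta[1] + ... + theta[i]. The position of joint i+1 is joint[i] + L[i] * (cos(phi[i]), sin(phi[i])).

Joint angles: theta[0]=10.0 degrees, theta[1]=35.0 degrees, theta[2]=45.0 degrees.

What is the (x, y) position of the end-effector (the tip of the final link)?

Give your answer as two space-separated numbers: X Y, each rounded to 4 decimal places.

joint[0] = (0.0000, 0.0000)  (base)
link 0: phi[0] = 10 = 10 deg
  cos(10 deg) = 0.9848, sin(10 deg) = 0.1736
  joint[1] = (0.0000, 0.0000) + 4.2 * (0.9848, 0.1736) = (0.0000 + 4.1362, 0.0000 + 0.7293) = (4.1362, 0.7293)
link 1: phi[1] = 10 + 35 = 45 deg
  cos(45 deg) = 0.7071, sin(45 deg) = 0.7071
  joint[2] = (4.1362, 0.7293) + 7.8 * (0.7071, 0.7071) = (4.1362 + 5.5154, 0.7293 + 5.5154) = (9.6516, 6.2448)
link 2: phi[2] = 10 + 35 + 45 = 90 deg
  cos(90 deg) = 0.0000, sin(90 deg) = 1.0000
  joint[3] = (9.6516, 6.2448) + 10.3 * (0.0000, 1.0000) = (9.6516 + 0.0000, 6.2448 + 10.3000) = (9.6516, 16.5448)
End effector: (9.6516, 16.5448)

Answer: 9.6516 16.5448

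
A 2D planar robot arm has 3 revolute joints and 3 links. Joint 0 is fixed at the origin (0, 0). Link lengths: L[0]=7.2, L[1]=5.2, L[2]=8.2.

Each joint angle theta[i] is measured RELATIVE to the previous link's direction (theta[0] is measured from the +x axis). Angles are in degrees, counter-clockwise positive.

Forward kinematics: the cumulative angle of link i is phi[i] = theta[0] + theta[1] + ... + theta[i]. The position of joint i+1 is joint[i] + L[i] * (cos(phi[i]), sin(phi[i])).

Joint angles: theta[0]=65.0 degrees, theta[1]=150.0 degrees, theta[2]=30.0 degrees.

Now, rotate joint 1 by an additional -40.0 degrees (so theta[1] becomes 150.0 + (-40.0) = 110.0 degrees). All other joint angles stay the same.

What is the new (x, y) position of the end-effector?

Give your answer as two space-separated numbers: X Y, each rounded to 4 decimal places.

joint[0] = (0.0000, 0.0000)  (base)
link 0: phi[0] = 65 = 65 deg
  cos(65 deg) = 0.4226, sin(65 deg) = 0.9063
  joint[1] = (0.0000, 0.0000) + 7.2 * (0.4226, 0.9063) = (0.0000 + 3.0429, 0.0000 + 6.5254) = (3.0429, 6.5254)
link 1: phi[1] = 65 + 110 = 175 deg
  cos(175 deg) = -0.9962, sin(175 deg) = 0.0872
  joint[2] = (3.0429, 6.5254) + 5.2 * (-0.9962, 0.0872) = (3.0429 + -5.1802, 6.5254 + 0.4532) = (-2.1374, 6.9786)
link 2: phi[2] = 65 + 110 + 30 = 205 deg
  cos(205 deg) = -0.9063, sin(205 deg) = -0.4226
  joint[3] = (-2.1374, 6.9786) + 8.2 * (-0.9063, -0.4226) = (-2.1374 + -7.4317, 6.9786 + -3.4655) = (-9.5691, 3.5132)
End effector: (-9.5691, 3.5132)

Answer: -9.5691 3.5132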